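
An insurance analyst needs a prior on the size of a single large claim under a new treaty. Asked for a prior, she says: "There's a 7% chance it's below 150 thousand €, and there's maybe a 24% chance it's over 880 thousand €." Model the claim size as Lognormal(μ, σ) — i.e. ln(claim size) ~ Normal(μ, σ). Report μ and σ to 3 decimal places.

μ ≈ 6.207, σ ≈ 0.811

If T ~ Lognormal(μ,σ) then ln T ~ Normal(μ,σ), so the p-quantile of ln T is μ + z_p·σ.
ln(150) = 5.011 and ln(880) = 6.78; z_{0.07} = -1.476, z_{0.76} = 0.7063.
σ = (6.78 − 5.011)/(0.7063 − (-1.476)) = 0.811.
μ = 5.011 − (-1.476)·0.811 = 6.207.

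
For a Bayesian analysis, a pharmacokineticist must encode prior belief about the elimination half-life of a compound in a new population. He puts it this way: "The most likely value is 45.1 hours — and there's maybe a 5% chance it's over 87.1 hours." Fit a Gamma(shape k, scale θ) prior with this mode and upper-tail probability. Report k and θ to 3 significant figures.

k ≈ 7.41, θ ≈ 7.03

Gamma(k,θ) with k>1 has mode (k−1)θ, so θ = 45.1/(k−1).
Need P(X < 87.1) = 0.95 with θ tied to k this way. Start at k = 2, θ = 45.1: P(X<87.1) ≈ 0.575.
Too low — raise k to concentrate. Iterating converges to k ≈ 7.41.
Then θ = 45.1/(7.41−1) ≈ 7.03.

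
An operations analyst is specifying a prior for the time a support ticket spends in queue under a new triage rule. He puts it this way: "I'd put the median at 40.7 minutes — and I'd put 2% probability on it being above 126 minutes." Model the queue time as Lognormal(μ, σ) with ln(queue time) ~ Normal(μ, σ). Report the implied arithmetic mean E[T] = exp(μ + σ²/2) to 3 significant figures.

If T ~ Lognormal(μ,σ) then ln T ~ Normal(μ,σ), so the p-quantile of ln T is μ + z_p·σ.
ln(40.7) = 3.706 and ln(126) = 4.836; z_{0.5} = 0, z_{0.98} = 2.054.
σ = (4.836 − 3.706)/(2.054 − (0)) = 0.550.
μ = 3.706 − (0)·0.550 = 3.706.
E[T] = exp(μ + σ²/2) = exp(3.706 + 0.1514) = 47.4 minutes.

E[T] ≈ 47.4 minutes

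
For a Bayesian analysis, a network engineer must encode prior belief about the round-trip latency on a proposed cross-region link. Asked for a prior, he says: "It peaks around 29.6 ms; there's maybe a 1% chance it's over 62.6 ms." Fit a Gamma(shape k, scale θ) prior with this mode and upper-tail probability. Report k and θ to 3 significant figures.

Gamma(k,θ) with k>1 has mode (k−1)θ, so θ = 29.6/(k−1).
Need P(X < 62.6) = 0.99 with θ tied to k this way. Start at k = 2, θ = 29.6: P(X<62.6) ≈ 0.624.
Too low — raise k to concentrate. Iterating converges to k ≈ 9.66.
Then θ = 29.6/(9.66−1) ≈ 3.42.

k ≈ 9.66, θ ≈ 3.42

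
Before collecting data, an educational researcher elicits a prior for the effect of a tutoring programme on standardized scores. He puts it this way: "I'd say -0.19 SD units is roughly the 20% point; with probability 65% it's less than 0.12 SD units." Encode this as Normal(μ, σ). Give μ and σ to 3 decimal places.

For Normal(μ,σ), the p-quantile is μ + z_p·σ. Here z_{0.2} = -0.8416, z_{0.65} = 0.3853.
So -0.19 = μ − 0.8416σ and 0.12 = μ + 0.3853σ.
Subtracting: σ = (0.12 − -0.19)/(0.3853 − (-0.8416)) = 0.253.
Then μ = -0.19 − (-0.8416)·0.253 = 0.023.

μ = 0.023, σ = 0.253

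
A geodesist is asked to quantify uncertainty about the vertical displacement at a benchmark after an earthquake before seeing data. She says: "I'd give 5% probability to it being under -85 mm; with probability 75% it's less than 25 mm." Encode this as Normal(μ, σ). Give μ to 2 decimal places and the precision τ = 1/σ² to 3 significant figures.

μ = -6.99, τ = 0.000445

For Normal(μ,σ), the p-quantile is μ + z_p·σ. Here z_{0.05} = -1.645, z_{0.75} = 0.6745.
So -85 = μ − 1.645σ and 25 = μ + 0.6745σ.
Subtracting: σ = (25 − -85)/(0.6745 − (-1.645)) = 47.43.
Then μ = -85 − (-1.645)·47.43 = -6.99.
Precision τ = 1/σ² = 1/47.43² = 0.000445.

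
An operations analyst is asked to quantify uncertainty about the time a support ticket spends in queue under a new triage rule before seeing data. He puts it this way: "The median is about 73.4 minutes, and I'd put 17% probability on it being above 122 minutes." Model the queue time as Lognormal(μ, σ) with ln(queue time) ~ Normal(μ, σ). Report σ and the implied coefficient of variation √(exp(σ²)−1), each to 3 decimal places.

σ ≈ 0.533, CV ≈ 0.573

If T ~ Lognormal(μ,σ) then ln T ~ Normal(μ,σ), so the p-quantile of ln T is μ + z_p·σ.
ln(73.4) = 4.296 and ln(122) = 4.804; z_{0.5} = 0, z_{0.83} = 0.9542.
σ = (4.804 − 4.296)/(0.9542 − (0)) = 0.533.
μ = 4.296 − (0)·0.533 = 4.296.
CV = √(exp(σ²)−1) = √(exp(0.2836)−1) = 0.573.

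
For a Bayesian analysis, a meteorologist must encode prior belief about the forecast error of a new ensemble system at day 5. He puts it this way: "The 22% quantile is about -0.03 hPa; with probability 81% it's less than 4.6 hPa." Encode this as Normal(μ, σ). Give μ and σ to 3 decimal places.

μ = 2.137, σ = 2.806

The p-quantile of Normal(μ,σ) is μ + z_p·σ, with z_{0.22} = -0.7722 and z_{0.81} = 0.8779.
Eliminate σ: μ = (z₂·x₁ − z₁·x₂)/(z₂ − z₁) = (0.8779·-0.03 − (-0.7722)·4.6)/1.65 = 2.137.
Then σ = (x₂ − x₁)/(z₂ − z₁) = (4.6 − -0.03)/1.65 = 2.806.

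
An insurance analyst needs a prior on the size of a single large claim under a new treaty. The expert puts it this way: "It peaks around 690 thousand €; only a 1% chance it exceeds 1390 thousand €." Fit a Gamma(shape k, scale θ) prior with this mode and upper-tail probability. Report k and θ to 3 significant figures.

Gamma(k,θ) with k>1 has mode (k−1)θ, so θ = 690/(k−1).
Need P(X < 1390) = 0.99 with θ tied to k this way. Start at k = 2, θ = 690: P(X<1390) ≈ 0.598.
Too low — raise k to concentrate. Iterating converges to k ≈ 11.
Then θ = 690/(11−1) ≈ 69.

k ≈ 11, θ ≈ 69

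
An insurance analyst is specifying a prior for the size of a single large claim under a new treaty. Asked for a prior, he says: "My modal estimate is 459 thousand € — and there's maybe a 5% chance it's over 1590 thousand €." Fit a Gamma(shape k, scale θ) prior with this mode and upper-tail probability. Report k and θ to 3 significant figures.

k ≈ 2.68, θ ≈ 274

Gamma(k,θ) with k>1 has mode (k−1)θ, so θ = 459/(k−1).
Need P(X < 1590) = 0.95 with θ tied to k this way. Start at k = 2, θ = 459: P(X<1590) ≈ 0.860.
Too low — raise k to concentrate. Iterating converges to k ≈ 2.68.
Then θ = 459/(2.68−1) ≈ 274.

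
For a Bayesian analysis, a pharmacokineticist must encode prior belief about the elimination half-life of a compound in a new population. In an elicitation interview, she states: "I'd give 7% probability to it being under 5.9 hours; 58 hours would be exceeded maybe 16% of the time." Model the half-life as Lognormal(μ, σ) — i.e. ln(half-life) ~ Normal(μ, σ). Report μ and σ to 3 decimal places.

If T ~ Lognormal(μ,σ) then ln T ~ Normal(μ,σ), so the p-quantile of ln T is μ + z_p·σ.
ln(5.9) = 1.775 and ln(58) = 4.06; z_{0.07} = -1.476, z_{0.84} = 0.9945.
σ = (4.06 − 1.775)/(0.9945 − (-1.476)) = 0.925.
μ = 1.775 − (-1.476)·0.925 = 3.140.

μ ≈ 3.140, σ ≈ 0.925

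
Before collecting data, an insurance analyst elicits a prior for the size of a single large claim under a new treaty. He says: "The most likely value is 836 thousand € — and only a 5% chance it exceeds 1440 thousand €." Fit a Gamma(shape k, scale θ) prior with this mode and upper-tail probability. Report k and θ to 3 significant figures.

k ≈ 10.4, θ ≈ 88.6

Gamma(k,θ) with k>1 has mode (k−1)θ, so θ = 836/(k−1).
Need P(X < 1440) = 0.95 with θ tied to k this way. Start at k = 2, θ = 836: P(X<1440) ≈ 0.514.
Too low — raise k to concentrate. Iterating converges to k ≈ 10.4.
Then θ = 836/(10.4−1) ≈ 88.6.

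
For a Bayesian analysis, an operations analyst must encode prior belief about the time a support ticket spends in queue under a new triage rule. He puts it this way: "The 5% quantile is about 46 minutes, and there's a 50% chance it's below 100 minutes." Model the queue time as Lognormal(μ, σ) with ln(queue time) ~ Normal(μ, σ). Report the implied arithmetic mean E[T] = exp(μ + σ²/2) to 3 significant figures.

If T ~ Lognormal(μ,σ) then ln T ~ Normal(μ,σ), so the p-quantile of ln T is μ + z_p·σ.
ln(46) = 3.829 and ln(100) = 4.605; z_{0.05} = -1.645, z_{0.5} = 0.
σ = (4.605 − 3.829)/(0 − (-1.645)) = 0.472.
μ = 3.829 − (-1.645)·0.472 = 4.605.
E[T] = exp(μ + σ²/2) = exp(4.605 + 0.1114) = 112 minutes.

E[T] ≈ 112 minutes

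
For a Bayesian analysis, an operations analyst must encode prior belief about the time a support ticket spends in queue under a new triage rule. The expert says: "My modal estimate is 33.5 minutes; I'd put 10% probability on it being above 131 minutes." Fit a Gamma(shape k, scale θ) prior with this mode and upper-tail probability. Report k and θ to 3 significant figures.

Gamma(k,θ) with k>1 has mode (k−1)θ, so θ = 33.5/(k−1).
Need P(X < 131) = 0.9 with θ tied to k this way. Start at k = 2, θ = 33.5: P(X<131) ≈ 0.902.
Too high — lower k to spread out. Iterating converges to k ≈ 1.99.
Then θ = 33.5/(1.99−1) ≈ 33.8.

k ≈ 1.99, θ ≈ 33.8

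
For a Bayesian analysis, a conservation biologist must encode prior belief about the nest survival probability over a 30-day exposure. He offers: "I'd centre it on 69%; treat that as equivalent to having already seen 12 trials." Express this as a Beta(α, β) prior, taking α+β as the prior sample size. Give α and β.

Under the effective-sample-size interpretation, Beta(α, β) has prior mean α/(α+β) and prior sample size α+β.
So α+β = 12 and α/(α+β) = 0.69, giving α = 0.69·12 = 8.28 and β = 12 − 8.28 = 3.72.

α = 8.28, β = 3.72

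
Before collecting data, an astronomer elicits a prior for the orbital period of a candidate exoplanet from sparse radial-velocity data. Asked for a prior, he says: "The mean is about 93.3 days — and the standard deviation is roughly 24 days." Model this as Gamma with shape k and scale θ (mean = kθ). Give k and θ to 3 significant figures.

k ≈ 15.1, θ ≈ 6.17

For Gamma(k, scale θ): mean = kθ, variance = kθ², so CV = 1/√k.
CV = SD/mean = 24/93.3 = 0.2572, hence k = 1/CV² = 15.1.
Then θ = mean/k = 93.3/15.1 = 6.17.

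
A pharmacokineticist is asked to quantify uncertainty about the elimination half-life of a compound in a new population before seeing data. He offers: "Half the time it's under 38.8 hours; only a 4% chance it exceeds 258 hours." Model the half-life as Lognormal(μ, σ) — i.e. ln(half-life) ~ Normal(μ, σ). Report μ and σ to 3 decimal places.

μ ≈ 3.658, σ ≈ 1.082

If T ~ Lognormal(μ,σ) then ln T ~ Normal(μ,σ), so the p-quantile of ln T is μ + z_p·σ.
ln(38.8) = 3.658 and ln(258) = 5.553; z_{0.5} = 0, z_{0.96} = 1.751.
σ = (5.553 − 3.658)/(1.751 − (0)) = 1.082.
μ = 3.658 − (0)·1.082 = 3.658.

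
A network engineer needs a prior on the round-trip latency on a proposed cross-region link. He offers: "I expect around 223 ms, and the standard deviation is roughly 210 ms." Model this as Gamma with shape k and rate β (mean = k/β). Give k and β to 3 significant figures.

For Gamma(k, rate β): mean = k/β, variance = k/β², so CV = 1/√k.
CV = SD/mean = 210/223 = 0.9417, hence k = 1/CV² = 1.13.
Then β = k/mean = 1.13/223 = 0.00506.

k ≈ 1.13, β ≈ 0.00506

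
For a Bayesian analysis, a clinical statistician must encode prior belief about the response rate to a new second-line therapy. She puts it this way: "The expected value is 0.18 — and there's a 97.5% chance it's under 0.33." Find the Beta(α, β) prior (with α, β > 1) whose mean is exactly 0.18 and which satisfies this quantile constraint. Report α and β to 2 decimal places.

α ≈ 5.62, β ≈ 25.62

With mean 0.18 fixed, write α = 0.18s, β = 0.82s where s = α+β.
Need P(θ < 0.33) = 0.975 under Beta(0.18s, 0.82s). Normal approximation: (q−m)/√(m(1−m)/s) ≈ z_{0.975} = 1.96, so s ≈ 0.18·0.82·(1.96)²/(0.33−0.18)² = 25.2.
At s = 25.2: P(θ<0.33) ≈ 0.962. Adjusting to match 0.975 gives s ≈ 31.24.
So α = 0.18·31.24 ≈ 5.62, β = 0.82·31.24 ≈ 25.62.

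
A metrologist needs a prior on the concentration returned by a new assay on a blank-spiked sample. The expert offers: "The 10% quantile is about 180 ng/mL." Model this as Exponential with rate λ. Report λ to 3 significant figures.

λ ≈ 0.000585

P(T < 180.0) = 1 − e^(−λ·180.0) = 0.1, so λ = −ln(1−0.1)/180.0 = −ln(0.9)/180.0 = 0.000585.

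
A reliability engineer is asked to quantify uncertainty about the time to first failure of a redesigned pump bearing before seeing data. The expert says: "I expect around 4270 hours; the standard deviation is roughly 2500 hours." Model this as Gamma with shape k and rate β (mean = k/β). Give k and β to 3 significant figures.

k ≈ 2.92, β ≈ 0.000683

For Gamma(k, rate β): mean = k/β, variance = k/β², so CV = 1/√k.
CV = SD/mean = 2500/4270 = 0.5855, hence k = 1/CV² = 2.92.
Then β = k/mean = 2.92/4270 = 0.000683.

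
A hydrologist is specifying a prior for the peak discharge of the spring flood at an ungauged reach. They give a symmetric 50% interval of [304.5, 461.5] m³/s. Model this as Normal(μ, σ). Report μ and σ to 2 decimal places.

μ = 383.00, σ = 116.38

A symmetric 50% interval runs μ ± z·σ with z = 0.6745.
Half-width = 78.5, so σ = 78.5/0.6745 = 116.38.
μ is the interval midpoint, 383.00.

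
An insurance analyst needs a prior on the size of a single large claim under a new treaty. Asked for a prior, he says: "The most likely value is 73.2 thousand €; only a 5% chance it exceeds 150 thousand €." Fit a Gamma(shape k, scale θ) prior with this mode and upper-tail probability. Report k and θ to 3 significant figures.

Gamma(k,θ) with k>1 has mode (k−1)θ, so θ = 73.2/(k−1).
Need P(X < 150) = 0.95 with θ tied to k this way. Start at k = 2, θ = 73.2: P(X<150) ≈ 0.607.
Too low — raise k to concentrate. Iterating converges to k ≈ 6.38.
Then θ = 73.2/(6.38−1) ≈ 13.6.

k ≈ 6.38, θ ≈ 13.6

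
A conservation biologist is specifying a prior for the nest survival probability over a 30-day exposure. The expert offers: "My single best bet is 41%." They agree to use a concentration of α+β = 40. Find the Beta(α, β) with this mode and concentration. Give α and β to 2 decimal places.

For α,β > 1 the Beta mode is (α−1)/(α+β−2). With α+β = 40, the mode is (α−1)/38.
Set (α−1)/38 = 0.41 → α = 1 + 0.41·38 = 16.58.
β = 40 − α = 23.42.

α = 16.58, β = 23.42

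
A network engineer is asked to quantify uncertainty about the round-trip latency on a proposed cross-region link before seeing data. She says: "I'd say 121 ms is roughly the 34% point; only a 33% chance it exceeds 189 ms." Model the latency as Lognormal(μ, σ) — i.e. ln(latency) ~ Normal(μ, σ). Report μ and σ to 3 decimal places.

μ ≈ 5.012, σ ≈ 0.523

If T ~ Lognormal(μ,σ) then ln T ~ Normal(μ,σ), so the p-quantile of ln T is μ + z_p·σ.
ln(121) = 4.796 and ln(189) = 5.242; z_{0.34} = -0.4125, z_{0.67} = 0.4399.
σ = (5.242 − 4.796)/(0.4399 − (-0.4125)) = 0.523.
μ = 4.796 − (-0.4125)·0.523 = 5.012.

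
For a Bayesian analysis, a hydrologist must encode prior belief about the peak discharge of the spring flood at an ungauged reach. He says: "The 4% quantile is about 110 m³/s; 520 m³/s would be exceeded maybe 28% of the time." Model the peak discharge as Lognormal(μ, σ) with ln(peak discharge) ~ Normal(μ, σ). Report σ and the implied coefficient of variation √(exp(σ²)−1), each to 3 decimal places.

If T ~ Lognormal(μ,σ) then ln T ~ Normal(μ,σ), so the p-quantile of ln T is μ + z_p·σ.
ln(110) = 4.7 and ln(520) = 6.254; z_{0.04} = -1.751, z_{0.72} = 0.5828.
σ = (6.254 − 4.7)/(0.5828 − (-1.751)) = 0.666.
μ = 4.7 − (-1.751)·0.666 = 5.866.
CV = √(exp(σ²)−1) = √(exp(0.4431)−1) = 0.747.

σ ≈ 0.666, CV ≈ 0.747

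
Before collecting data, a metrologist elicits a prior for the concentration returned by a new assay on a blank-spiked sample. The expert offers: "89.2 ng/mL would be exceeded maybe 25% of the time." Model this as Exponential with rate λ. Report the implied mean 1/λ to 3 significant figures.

mean ≈ 64.3 ng/mL

P(T > 89.2) = e^(−λ·89.2) = 0.25, so λ = −ln(0.25)/89.2 = 0.0155.
Mean = 1/λ = 64.3 ng/mL.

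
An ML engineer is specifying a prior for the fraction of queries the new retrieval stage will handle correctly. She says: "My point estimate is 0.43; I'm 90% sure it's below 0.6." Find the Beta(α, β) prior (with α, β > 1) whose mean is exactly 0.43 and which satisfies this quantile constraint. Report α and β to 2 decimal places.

α ≈ 6.00, β ≈ 7.95

With mean 0.43 fixed, write α = 0.43s, β = 0.57s where s = α+β.
Need P(θ < 0.6) = 0.9 under Beta(0.43s, 0.57s). Normal approximation: (q−m)/√(m(1−m)/s) ≈ z_{0.9} = 1.28, so s ≈ 0.43·0.57·(1.28)²/(0.6−0.43)² = 13.9.
At s = 13.9: P(θ<0.6) ≈ 0.900. Adjusting to match 0.9 gives s ≈ 13.95.
So α = 0.43·13.95 ≈ 6.00, β = 0.57·13.95 ≈ 7.95.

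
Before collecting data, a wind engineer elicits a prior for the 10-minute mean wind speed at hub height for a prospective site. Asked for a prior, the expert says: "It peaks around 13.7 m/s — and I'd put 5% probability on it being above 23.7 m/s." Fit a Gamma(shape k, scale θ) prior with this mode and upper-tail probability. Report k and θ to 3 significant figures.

Gamma(k,θ) with k>1 has mode (k−1)θ, so θ = 13.7/(k−1).
Need P(X < 23.7) = 0.95 with θ tied to k this way. Start at k = 2, θ = 13.7: P(X<23.7) ≈ 0.516.
Too low — raise k to concentrate. Iterating converges to k ≈ 10.3.
Then θ = 13.7/(10.3−1) ≈ 1.47.

k ≈ 10.3, θ ≈ 1.47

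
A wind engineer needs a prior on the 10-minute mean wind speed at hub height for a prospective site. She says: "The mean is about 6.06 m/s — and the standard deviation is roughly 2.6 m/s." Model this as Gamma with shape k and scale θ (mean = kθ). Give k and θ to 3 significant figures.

k ≈ 5.43, θ ≈ 1.12

For Gamma(k, scale θ): mean = kθ, variance = kθ², so CV = 1/√k.
CV = SD/mean = 2.6/6.06 = 0.429, hence k = 1/CV² = 5.43.
Then θ = mean/k = 6.06/5.43 = 1.12.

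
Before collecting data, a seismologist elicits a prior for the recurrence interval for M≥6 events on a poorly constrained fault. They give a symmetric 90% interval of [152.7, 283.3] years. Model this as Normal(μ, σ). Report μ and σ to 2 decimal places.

μ = 218.00, σ = 39.70

A symmetric 90% interval runs μ ± z·σ with z = 1.645.
Half-width = 65.3, so σ = 65.3/1.645 = 39.70.
μ is the interval midpoint, 218.00.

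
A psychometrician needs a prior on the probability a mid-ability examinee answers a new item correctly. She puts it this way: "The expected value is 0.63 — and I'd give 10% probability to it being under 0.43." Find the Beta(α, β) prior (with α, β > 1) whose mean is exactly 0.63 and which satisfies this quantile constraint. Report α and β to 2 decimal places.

With mean 0.63 fixed, write α = 0.63s, β = 0.37s where s = α+β.
Need P(θ < 0.43) = 0.1 under Beta(0.63s, 0.37s). Normal approximation: (q−m)/√(m(1−m)/s) ≈ z_{0.1} = -1.28, so s ≈ 0.63·0.37·(-1.28)²/(0.43−0.63)² = 9.6.
At s = 9.6: P(θ<0.43) ≈ 0.102. Adjusting to match 0.1 gives s ≈ 9.77.
So α = 0.63·9.77 ≈ 6.16, β = 0.37·9.77 ≈ 3.62.

α ≈ 6.16, β ≈ 3.62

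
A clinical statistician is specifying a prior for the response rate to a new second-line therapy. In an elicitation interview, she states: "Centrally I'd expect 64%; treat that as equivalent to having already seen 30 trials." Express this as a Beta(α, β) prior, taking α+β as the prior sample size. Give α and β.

α = 19.2, β = 10.8

Under the effective-sample-size interpretation, Beta(α, β) has prior mean α/(α+β) and prior sample size α+β.
So α+β = 30 and α/(α+β) = 0.64, giving α = 0.64·30 = 19.2 and β = 30 − 19.2 = 10.8.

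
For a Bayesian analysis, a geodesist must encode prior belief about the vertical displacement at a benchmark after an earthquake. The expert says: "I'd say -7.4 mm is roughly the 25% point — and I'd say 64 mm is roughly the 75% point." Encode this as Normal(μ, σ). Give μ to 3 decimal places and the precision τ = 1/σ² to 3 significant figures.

μ = 28.300, τ = 0.000357

The p-quantile of Normal(μ,σ) is μ + z_p·σ, with z_{0.25} = -0.6745 and z_{0.75} = 0.6745.
Eliminate σ: μ = (z₂·x₁ − z₁·x₂)/(z₂ − z₁) = (0.6745·-7.4 − (-0.6745)·64)/1.349 = 28.300.
Then σ = (x₂ − x₁)/(z₂ − z₁) = (64 − -7.4)/1.349 = 52.929.
Precision τ = 1/σ² = 1/52.93² = 0.000357.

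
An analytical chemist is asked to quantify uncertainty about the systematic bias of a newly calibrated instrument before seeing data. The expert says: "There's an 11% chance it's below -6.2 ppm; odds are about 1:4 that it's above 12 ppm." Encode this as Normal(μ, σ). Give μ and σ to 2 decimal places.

μ = 4.59, σ = 8.80

For Normal(μ,σ), the p-quantile is μ + z_p·σ. Here z_{0.11} = -1.227, z_{0.8} = 0.8416.
So -6.2 = μ − 1.227σ and 12 = μ + 0.8416σ.
Subtracting: σ = (12 − -6.2)/(0.8416 − (-1.227)) = 8.80.
Then μ = -6.2 − (-1.227)·8.80 = 4.59.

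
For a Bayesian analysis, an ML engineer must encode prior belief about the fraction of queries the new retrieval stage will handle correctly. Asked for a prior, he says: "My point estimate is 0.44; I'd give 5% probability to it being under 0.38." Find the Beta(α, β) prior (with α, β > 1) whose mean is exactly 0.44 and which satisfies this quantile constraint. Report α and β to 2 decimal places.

α ≈ 80.08, β ≈ 101.93

With mean 0.44 fixed, write α = 0.44s, β = 0.56s where s = α+β.
Need P(θ < 0.38) = 0.05 under Beta(0.44s, 0.56s). Normal approximation: (q−m)/√(m(1−m)/s) ≈ z_{0.05} = -1.64, so s ≈ 0.44·0.56·(-1.64)²/(0.38−0.44)² = 185.2.
At s = 185.2: P(θ<0.38) ≈ 0.049. Adjusting to match 0.05 gives s ≈ 182.01.
So α = 0.44·182.01 ≈ 80.08, β = 0.56·182.01 ≈ 101.93.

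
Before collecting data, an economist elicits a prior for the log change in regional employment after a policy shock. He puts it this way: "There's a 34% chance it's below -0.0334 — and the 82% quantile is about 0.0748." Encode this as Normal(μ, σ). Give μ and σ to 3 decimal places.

For Normal(μ,σ), the p-quantile is μ + z_p·σ. Here z_{0.34} = -0.4125, z_{0.82} = 0.9154.
So -0.0334 = μ − 0.4125σ and 0.0748 = μ + 0.9154σ.
Subtracting: σ = (0.0748 − -0.0334)/(0.9154 − (-0.4125)) = 0.081.
Then μ = -0.0334 − (-0.4125)·0.081 = 0.000.

μ = 0.000, σ = 0.081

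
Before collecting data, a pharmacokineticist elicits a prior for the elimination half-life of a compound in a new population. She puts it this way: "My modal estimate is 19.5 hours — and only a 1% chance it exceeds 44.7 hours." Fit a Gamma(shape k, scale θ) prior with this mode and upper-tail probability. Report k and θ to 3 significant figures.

Gamma(k,θ) with k>1 has mode (k−1)θ, so θ = 19.5/(k−1).
Need P(X < 44.7) = 0.99 with θ tied to k this way. Start at k = 2, θ = 19.5: P(X<44.7) ≈ 0.667.
Too low — raise k to concentrate. Iterating converges to k ≈ 7.95.
Then θ = 19.5/(7.95−1) ≈ 2.81.

k ≈ 7.95, θ ≈ 2.81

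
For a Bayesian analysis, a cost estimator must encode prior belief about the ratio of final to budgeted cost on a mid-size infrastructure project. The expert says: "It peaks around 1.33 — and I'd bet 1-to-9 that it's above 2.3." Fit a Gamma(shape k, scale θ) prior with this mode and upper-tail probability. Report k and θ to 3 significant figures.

Gamma(k,θ) with k>1 has mode (k−1)θ, so θ = 1.33/(k−1).
Need P(X < 2.3) = 0.9 with θ tied to k this way. Start at k = 2, θ = 1.33: P(X<2.3) ≈ 0.516.
Too low — raise k to concentrate. Iterating converges to k ≈ 7.32.
Then θ = 1.33/(7.32−1) ≈ 0.21.

k ≈ 7.32, θ ≈ 0.21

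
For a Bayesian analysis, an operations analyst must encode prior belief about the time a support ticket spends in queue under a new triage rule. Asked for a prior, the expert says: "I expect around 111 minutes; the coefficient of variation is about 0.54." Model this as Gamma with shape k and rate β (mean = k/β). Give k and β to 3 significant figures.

k ≈ 3.43, β ≈ 0.0309

For Gamma(k, rate β): mean = k/β, variance = k/β², so CV = 1/√k.
CV = 0.54, hence k = 1/CV² = 3.43.
Then β = k/mean = 3.43/111 = 0.0309.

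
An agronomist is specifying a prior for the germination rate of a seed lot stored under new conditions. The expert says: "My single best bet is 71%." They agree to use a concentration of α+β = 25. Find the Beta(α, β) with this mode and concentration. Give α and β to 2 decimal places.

α = 17.33, β = 7.67

For α,β > 1 the Beta mode is (α−1)/(α+β−2). With α+β = 25, the mode is (α−1)/23.
Set (α−1)/23 = 0.71 → α = 1 + 0.71·23 = 17.33.
β = 25 − α = 7.67.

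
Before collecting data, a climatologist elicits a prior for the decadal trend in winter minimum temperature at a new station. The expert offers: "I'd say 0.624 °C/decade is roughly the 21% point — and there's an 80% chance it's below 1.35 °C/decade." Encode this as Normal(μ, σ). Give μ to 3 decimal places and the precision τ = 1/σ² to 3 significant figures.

For Normal(μ,σ), the p-quantile is μ + z_p·σ. Here z_{0.21} = -0.8064, z_{0.8} = 0.8416.
So 0.624 = μ − 0.8064σ and 1.35 = μ + 0.8416σ.
Subtracting: σ = (1.35 − 0.624)/(0.8416 − (-0.8064)) = 0.441.
Then μ = 0.624 − (-0.8064)·0.441 = 0.979.
Precision τ = 1/σ² = 1/0.4405² = 5.15.

μ = 0.979, τ = 5.15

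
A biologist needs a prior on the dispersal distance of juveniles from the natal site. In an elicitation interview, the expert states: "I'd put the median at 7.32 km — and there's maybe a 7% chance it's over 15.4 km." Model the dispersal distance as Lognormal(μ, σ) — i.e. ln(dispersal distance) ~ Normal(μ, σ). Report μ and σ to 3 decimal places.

μ ≈ 1.991, σ ≈ 0.504

If T ~ Lognormal(μ,σ) then ln T ~ Normal(μ,σ), so the p-quantile of ln T is μ + z_p·σ.
ln(7.32) = 1.991 and ln(15.4) = 2.734; z_{0.5} = 0, z_{0.93} = 1.476.
σ = (2.734 − 1.991)/(1.476 − (0)) = 0.504.
μ = 1.991 − (0)·0.504 = 1.991.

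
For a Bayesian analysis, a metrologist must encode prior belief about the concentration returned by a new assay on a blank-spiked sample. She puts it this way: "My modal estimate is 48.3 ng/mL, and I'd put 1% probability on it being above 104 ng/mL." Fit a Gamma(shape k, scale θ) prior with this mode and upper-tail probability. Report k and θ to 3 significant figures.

k ≈ 9.23, θ ≈ 5.87

Gamma(k,θ) with k>1 has mode (k−1)θ, so θ = 48.3/(k−1).
Need P(X < 104) = 0.99 with θ tied to k this way. Start at k = 2, θ = 48.3: P(X<104) ≈ 0.634.
Too low — raise k to concentrate. Iterating converges to k ≈ 9.23.
Then θ = 48.3/(9.23−1) ≈ 5.87.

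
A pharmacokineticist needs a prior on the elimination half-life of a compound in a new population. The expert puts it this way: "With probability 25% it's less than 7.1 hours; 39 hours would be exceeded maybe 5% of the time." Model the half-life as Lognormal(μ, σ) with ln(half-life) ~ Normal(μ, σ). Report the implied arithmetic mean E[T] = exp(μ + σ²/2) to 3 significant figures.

E[T] ≈ 15.3 hours

If T ~ Lognormal(μ,σ) then ln T ~ Normal(μ,σ), so the p-quantile of ln T is μ + z_p·σ.
ln(7.1) = 1.96 and ln(39) = 3.664; z_{0.25} = -0.6745, z_{0.95} = 1.645.
σ = (3.664 − 1.96)/(1.645 − (-0.6745)) = 0.734.
μ = 1.96 − (-0.6745)·0.734 = 2.455.
E[T] = exp(μ + σ²/2) = exp(2.455 + 0.2697) = 15.3 hours.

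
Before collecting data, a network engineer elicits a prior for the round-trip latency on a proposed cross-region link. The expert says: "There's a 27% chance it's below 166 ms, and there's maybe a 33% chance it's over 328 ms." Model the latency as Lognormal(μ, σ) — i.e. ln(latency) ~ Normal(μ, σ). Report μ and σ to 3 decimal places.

If T ~ Lognormal(μ,σ) then ln T ~ Normal(μ,σ), so the p-quantile of ln T is μ + z_p·σ.
ln(166) = 5.112 and ln(328) = 5.793; z_{0.27} = -0.6128, z_{0.67} = 0.4399.
σ = (5.793 − 5.112)/(0.4399 − (-0.6128)) = 0.647.
μ = 5.112 − (-0.6128)·0.647 = 5.508.

μ ≈ 5.508, σ ≈ 0.647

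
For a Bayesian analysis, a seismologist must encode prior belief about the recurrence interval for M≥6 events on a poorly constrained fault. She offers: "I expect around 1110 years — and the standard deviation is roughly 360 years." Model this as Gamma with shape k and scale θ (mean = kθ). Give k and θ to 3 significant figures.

For Gamma(k, scale θ): mean = kθ, variance = kθ², so CV = 1/√k.
CV = SD/mean = 360/1110 = 0.3243, hence k = 1/CV² = 9.51.
Then θ = mean/k = 1110/9.51 = 117.

k ≈ 9.51, θ ≈ 117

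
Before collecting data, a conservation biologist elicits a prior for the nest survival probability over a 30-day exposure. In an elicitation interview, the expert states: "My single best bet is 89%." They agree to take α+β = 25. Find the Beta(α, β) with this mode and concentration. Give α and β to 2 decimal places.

α = 21.47, β = 3.53

For α,β > 1 the Beta mode is (α−1)/(α+β−2). With α+β = 25, the mode is (α−1)/23.
Set (α−1)/23 = 0.89 → α = 1 + 0.89·23 = 21.47.
β = 25 − α = 3.53.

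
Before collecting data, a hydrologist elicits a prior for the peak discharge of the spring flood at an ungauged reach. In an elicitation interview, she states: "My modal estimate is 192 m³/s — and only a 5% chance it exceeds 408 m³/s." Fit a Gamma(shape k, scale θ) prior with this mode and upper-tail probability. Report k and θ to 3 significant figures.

Gamma(k,θ) with k>1 has mode (k−1)θ, so θ = 192/(k−1).
Need P(X < 408) = 0.95 with θ tied to k this way. Start at k = 2, θ = 192: P(X<408) ≈ 0.627.
Too low — raise k to concentrate. Iterating converges to k ≈ 5.86.
Then θ = 192/(5.86−1) ≈ 39.5.

k ≈ 5.86, θ ≈ 39.5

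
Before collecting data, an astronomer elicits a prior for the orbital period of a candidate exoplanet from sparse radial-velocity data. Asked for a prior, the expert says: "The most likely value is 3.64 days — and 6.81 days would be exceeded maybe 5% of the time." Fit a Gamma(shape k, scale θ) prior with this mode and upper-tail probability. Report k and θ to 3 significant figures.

Gamma(k,θ) with k>1 has mode (k−1)θ, so θ = 3.64/(k−1).
Need P(X < 6.81) = 0.95 with θ tied to k this way. Start at k = 2, θ = 3.64: P(X<6.81) ≈ 0.558.
Too low — raise k to concentrate. Iterating converges to k ≈ 8.09.
Then θ = 3.64/(8.09−1) ≈ 0.513.

k ≈ 8.09, θ ≈ 0.513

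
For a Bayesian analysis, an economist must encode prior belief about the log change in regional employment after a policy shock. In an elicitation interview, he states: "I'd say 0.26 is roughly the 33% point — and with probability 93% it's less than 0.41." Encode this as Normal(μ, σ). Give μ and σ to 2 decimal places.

μ = 0.29, σ = 0.08

The p-quantile of Normal(μ,σ) is μ + z_p·σ, with z_{0.33} = -0.4399 and z_{0.93} = 1.476.
Eliminate σ: μ = (z₂·x₁ − z₁·x₂)/(z₂ − z₁) = (1.476·0.26 − (-0.4399)·0.41)/1.916 = 0.29.
Then σ = (x₂ − x₁)/(z₂ − z₁) = (0.41 − 0.26)/1.916 = 0.08.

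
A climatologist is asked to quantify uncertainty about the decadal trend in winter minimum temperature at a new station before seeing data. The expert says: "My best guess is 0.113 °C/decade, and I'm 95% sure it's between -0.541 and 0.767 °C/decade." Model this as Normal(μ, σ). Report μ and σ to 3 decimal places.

A symmetric 95% interval runs μ ± z·σ with z = 1.96.
Half-width = 0.654, so σ = 0.654/1.96 = 0.334.
μ is the stated best guess, 0.113.

μ = 0.113, σ = 0.334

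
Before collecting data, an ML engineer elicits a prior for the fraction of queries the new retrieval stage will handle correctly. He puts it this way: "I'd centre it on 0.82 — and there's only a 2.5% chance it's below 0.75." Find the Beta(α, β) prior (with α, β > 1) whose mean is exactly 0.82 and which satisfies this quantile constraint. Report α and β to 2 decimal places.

α ≈ 107.23, β ≈ 23.54

With mean 0.82 fixed, write α = 0.82s, β = 0.18s where s = α+β.
Need P(θ < 0.75) = 0.025 under Beta(0.82s, 0.18s). Normal approximation: (q−m)/√(m(1−m)/s) ≈ z_{0.025} = -1.96, so s ≈ 0.82·0.18·(-1.96)²/(0.75−0.82)² = 115.7.
At s = 115.7: P(θ<0.75) ≈ 0.032. Adjusting to match 0.025 gives s ≈ 130.77.
So α = 0.82·130.77 ≈ 107.23, β = 0.18·130.77 ≈ 23.54.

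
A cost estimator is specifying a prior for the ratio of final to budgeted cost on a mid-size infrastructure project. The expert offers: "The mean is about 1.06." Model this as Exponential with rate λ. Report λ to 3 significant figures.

λ ≈ 0.943

Exponential mean = 1/λ, so λ = 1/1.06 = 0.943.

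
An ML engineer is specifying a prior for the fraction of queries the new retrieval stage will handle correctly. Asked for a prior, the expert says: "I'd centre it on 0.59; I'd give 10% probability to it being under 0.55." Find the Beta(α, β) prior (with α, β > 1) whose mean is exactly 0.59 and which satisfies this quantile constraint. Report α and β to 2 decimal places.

With mean 0.59 fixed, write α = 0.59s, β = 0.41s where s = α+β.
Need P(θ < 0.55) = 0.1 under Beta(0.59s, 0.41s). Normal approximation: (q−m)/√(m(1−m)/s) ≈ z_{0.1} = -1.28, so s ≈ 0.59·0.41·(-1.28)²/(0.55−0.59)² = 248.3.
At s = 248.3: P(θ<0.55) ≈ 0.101. Adjusting to match 0.1 gives s ≈ 249.88.
So α = 0.59·249.88 ≈ 147.43, β = 0.41·249.88 ≈ 102.45.

α ≈ 147.43, β ≈ 102.45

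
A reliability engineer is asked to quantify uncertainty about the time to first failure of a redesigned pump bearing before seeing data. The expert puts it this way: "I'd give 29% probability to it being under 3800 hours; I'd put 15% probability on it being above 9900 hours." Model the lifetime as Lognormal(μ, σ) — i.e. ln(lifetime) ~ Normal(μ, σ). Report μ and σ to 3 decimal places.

If T ~ Lognormal(μ,σ) then ln T ~ Normal(μ,σ), so the p-quantile of ln T is μ + z_p·σ.
ln(3800) = 8.243 and ln(9900) = 9.2; z_{0.29} = -0.5534, z_{0.85} = 1.036.
σ = (9.2 − 8.243)/(1.036 − (-0.5534)) = 0.602.
μ = 8.243 − (-0.5534)·0.602 = 8.576.

μ ≈ 8.576, σ ≈ 0.602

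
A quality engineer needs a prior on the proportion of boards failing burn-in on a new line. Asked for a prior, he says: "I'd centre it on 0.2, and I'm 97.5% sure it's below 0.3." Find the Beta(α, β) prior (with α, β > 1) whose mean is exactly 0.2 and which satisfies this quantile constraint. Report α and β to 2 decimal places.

α ≈ 14.16, β ≈ 56.64

With mean 0.2 fixed, write α = 0.2s, β = 0.8s where s = α+β.
Need P(θ < 0.3) = 0.975 under Beta(0.2s, 0.8s). Normal approximation: (q−m)/√(m(1−m)/s) ≈ z_{0.975} = 1.96, so s ≈ 0.2·0.8·(1.96)²/(0.3−0.2)² = 61.5.
At s = 61.5: P(θ<0.3) ≈ 0.967. Adjusting to match 0.975 gives s ≈ 70.80.
So α = 0.2·70.80 ≈ 14.16, β = 0.8·70.80 ≈ 56.64.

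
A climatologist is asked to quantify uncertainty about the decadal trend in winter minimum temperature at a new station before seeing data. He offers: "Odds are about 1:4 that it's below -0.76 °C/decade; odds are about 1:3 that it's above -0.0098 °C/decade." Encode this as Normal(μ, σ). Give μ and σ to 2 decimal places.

μ = -0.34, σ = 0.49

The p-quantile of Normal(μ,σ) is μ + z_p·σ, with z_{0.2} = -0.8416 and z_{0.75} = 0.6745.
Eliminate σ: μ = (z₂·x₁ − z₁·x₂)/(z₂ − z₁) = (0.6745·-0.76 − (-0.8416)·-0.0098)/1.516 = -0.34.
Then σ = (x₂ − x₁)/(z₂ − z₁) = (-0.0098 − -0.76)/1.516 = 0.49.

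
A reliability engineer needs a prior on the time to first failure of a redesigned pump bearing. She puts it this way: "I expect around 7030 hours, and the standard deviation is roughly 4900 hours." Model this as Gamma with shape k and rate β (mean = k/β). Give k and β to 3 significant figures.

For Gamma(k, rate β): mean = k/β, variance = k/β², so CV = 1/√k.
CV = SD/mean = 4900/7030 = 0.697, hence k = 1/CV² = 2.06.
Then β = k/mean = 2.06/7030 = 0.000293.

k ≈ 2.06, β ≈ 0.000293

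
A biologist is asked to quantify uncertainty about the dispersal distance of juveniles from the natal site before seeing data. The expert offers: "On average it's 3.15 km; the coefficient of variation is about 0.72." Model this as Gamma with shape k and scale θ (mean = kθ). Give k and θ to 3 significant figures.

For Gamma(k, scale θ): mean = kθ, variance = kθ², so CV = 1/√k.
CV = 0.72, hence k = 1/CV² = 1.93.
Then θ = mean/k = 3.15/1.93 = 1.63.

k ≈ 1.93, θ ≈ 1.63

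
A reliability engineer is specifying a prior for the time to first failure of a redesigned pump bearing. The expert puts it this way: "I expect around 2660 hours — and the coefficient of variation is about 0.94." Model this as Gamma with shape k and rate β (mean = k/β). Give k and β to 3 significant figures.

k ≈ 1.13, β ≈ 0.000425

For Gamma(k, rate β): mean = k/β, variance = k/β², so CV = 1/√k.
CV = 0.94, hence k = 1/CV² = 1.13.
Then β = k/mean = 1.13/2660 = 0.000425.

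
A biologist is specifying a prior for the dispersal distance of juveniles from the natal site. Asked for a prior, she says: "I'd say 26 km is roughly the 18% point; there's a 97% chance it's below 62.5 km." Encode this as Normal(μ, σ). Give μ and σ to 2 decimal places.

μ = 37.95, σ = 13.05

For Normal(μ,σ), the p-quantile is μ + z_p·σ. Here z_{0.18} = -0.9154, z_{0.97} = 1.881.
So 26 = μ − 0.9154σ and 62.5 = μ + 1.881σ.
Subtracting: σ = (62.5 − 26)/(1.881 − (-0.9154)) = 13.05.
Then μ = 26 − (-0.9154)·13.05 = 37.95.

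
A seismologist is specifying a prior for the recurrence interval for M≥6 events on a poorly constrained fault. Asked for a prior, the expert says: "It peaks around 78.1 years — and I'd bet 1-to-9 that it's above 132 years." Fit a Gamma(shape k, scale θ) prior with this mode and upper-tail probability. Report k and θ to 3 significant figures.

Gamma(k,θ) with k>1 has mode (k−1)θ, so θ = 78.1/(k−1).
Need P(X < 132) = 0.9 with θ tied to k this way. Start at k = 2, θ = 78.1: P(X<132) ≈ 0.504.
Too low — raise k to concentrate. Iterating converges to k ≈ 7.87.
Then θ = 78.1/(7.87−1) ≈ 11.4.

k ≈ 7.87, θ ≈ 11.4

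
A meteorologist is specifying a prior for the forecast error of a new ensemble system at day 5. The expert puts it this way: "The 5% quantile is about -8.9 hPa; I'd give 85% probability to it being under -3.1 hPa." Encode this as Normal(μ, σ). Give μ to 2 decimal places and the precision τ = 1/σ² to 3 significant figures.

The p-quantile of Normal(μ,σ) is μ + z_p·σ, with z_{0.05} = -1.645 and z_{0.85} = 1.036.
Eliminate σ: μ = (z₂·x₁ − z₁·x₂)/(z₂ − z₁) = (1.036·-8.9 − (-1.645)·-3.1)/2.681 = -5.34.
Then σ = (x₂ − x₁)/(z₂ − z₁) = (-3.1 − -8.9)/2.681 = 2.16.
Precision τ = 1/σ² = 1/2.163² = 0.214.

μ = -5.34, τ = 0.214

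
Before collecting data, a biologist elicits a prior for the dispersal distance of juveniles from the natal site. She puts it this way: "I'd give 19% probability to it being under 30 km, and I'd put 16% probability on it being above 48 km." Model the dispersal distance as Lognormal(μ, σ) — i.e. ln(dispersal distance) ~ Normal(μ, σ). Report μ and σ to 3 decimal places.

If T ~ Lognormal(μ,σ) then ln T ~ Normal(μ,σ), so the p-quantile of ln T is μ + z_p·σ.
ln(30) = 3.401 and ln(48) = 3.871; z_{0.19} = -0.8779, z_{0.84} = 0.9945.
σ = (3.871 − 3.401)/(0.9945 − (-0.8779)) = 0.251.
μ = 3.401 − (-0.8779)·0.251 = 3.622.

μ ≈ 3.622, σ ≈ 0.251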